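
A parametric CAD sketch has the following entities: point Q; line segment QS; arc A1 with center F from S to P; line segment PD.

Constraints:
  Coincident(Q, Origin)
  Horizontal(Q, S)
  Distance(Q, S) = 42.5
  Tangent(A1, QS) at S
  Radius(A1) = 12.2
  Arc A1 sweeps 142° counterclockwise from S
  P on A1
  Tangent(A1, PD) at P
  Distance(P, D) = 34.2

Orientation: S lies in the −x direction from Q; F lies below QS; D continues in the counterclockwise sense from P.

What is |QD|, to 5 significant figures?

48.678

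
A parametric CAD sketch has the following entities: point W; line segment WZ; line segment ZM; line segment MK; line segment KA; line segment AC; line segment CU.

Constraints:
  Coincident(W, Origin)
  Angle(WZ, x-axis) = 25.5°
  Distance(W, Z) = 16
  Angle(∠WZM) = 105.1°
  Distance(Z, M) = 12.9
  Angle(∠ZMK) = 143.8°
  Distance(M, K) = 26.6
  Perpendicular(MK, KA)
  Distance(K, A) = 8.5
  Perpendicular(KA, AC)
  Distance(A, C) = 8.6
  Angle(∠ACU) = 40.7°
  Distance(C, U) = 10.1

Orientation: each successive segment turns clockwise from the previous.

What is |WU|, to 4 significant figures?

36.66

W is at the origin; WZ runs at 25.5° with length 16.0, so Z = (14.44, 6.888). ∠WZM = 105.1° gives ZM at -49.40° from the x-axis; with |ZM| = 12.9, M = (22.84, -2.906). ∠ZMK = 143.8° gives MK at -85.60° from the x-axis; with |MK| = 26.6, K = (24.88, -29.43). MK ⟂ KA, so KA runs at -175.6°; with |KA| = 8.5, A = (16.40, -30.08). KA is perpendicular to AC, so AC runs at 94.40°; with |AC| = 8.6, C = (15.74, -21.51). ∠ACU = 40.7° gives CU at -44.90° from the x-axis; with |CU| = 10.1, U = (22.90, -28.63). Then |WU| = |U − W| = 36.66.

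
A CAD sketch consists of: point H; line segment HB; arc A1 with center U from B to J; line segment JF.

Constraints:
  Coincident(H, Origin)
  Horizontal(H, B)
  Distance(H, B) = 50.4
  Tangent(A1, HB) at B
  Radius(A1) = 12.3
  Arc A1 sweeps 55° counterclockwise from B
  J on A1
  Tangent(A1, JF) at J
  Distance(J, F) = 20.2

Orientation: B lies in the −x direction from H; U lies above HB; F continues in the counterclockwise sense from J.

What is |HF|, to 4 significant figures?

36.07

H is at the origin; H and B share the same y with |HB| = 50.4 and B on the −x side, so B = (-50.40, 0.000). The tangent condition forces UB to be normal to HB, so U = B + (0, 12.3) = (-50.40, 12.30). On A1, B sits at bearing -90° from U; a 55° counterclockwise sweep puts J at bearing -35°, so J = U + 12.3·(cos -35°, sin -35°) = (-40.32, 5.245). Since A1 is tangent to JF there, UJ ⟂ JF, so JF runs along (−sin -35°, cos -35°); with |JF| = 20.2, F = (-28.74, 21.79). Then |HF| = |F − H| = 36.07.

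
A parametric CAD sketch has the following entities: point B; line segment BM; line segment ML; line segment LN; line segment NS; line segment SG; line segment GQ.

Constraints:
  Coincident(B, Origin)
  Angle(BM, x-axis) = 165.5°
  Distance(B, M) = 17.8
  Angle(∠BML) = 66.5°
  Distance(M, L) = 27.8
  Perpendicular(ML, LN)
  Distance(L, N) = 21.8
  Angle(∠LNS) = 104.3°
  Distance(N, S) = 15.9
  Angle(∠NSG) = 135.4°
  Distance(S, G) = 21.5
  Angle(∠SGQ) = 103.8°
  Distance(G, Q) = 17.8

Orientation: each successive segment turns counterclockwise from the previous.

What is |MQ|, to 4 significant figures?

2.455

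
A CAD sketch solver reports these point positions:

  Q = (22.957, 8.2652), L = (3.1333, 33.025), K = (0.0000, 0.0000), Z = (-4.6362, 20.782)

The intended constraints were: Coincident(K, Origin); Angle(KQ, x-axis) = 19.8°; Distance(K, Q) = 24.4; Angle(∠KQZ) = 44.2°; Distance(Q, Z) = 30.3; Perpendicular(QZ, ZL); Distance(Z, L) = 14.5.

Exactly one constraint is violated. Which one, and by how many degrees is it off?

Perpendicular(QZ, ZL) — off by 8.00°.

K = (0.00, 0.00) ✓; KQ at 19.80° ✓; |KQ| = 24.40 ✓; ∠KQZ = 44.20° ✓; |QZ| = 30.30 ✓; ∠(QZ, ZL) = 98.00° ✗; |ZL| = 14.50 ✓.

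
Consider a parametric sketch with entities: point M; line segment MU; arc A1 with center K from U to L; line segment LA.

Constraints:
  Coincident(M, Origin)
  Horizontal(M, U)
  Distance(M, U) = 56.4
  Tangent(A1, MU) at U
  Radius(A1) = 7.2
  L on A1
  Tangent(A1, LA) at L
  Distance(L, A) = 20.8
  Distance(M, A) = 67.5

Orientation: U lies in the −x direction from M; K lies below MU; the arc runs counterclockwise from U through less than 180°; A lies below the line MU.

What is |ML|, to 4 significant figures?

64.06

M is at the origin; MU is horizontal with |MU| = 56.4 and U on the −x side, so U = (-56.40, 0.000). Since A1 is tangent to MU there, KU ⟂ MU, so K = U + (0, -7.2) = (-56.40, -7.200). Since KL ⟂ LA (tangency), |KA| = √(7.2² + 20.8²) = 22.01 regardless of where L sits on A1. So A lies on both circle(M, 67.5) and circle(K, 22.01); the below-MU intersection is A = (-61.09, -28.70). L is the foot of the tangent from A: L = (-63.55, -8.051).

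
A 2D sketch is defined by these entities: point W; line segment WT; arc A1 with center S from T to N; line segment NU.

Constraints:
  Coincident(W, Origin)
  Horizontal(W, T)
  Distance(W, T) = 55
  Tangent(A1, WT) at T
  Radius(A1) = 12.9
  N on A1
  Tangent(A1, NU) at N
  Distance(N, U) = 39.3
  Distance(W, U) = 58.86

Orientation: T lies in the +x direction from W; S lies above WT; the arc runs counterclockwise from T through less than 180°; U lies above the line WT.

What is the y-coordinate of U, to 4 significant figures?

48.31

Checks: |SN| = 12.90 ✓; ∠(SN, NU) = 90.00° ✓; |NU| = 39.30 ✓; |WU| = 58.86 ✓.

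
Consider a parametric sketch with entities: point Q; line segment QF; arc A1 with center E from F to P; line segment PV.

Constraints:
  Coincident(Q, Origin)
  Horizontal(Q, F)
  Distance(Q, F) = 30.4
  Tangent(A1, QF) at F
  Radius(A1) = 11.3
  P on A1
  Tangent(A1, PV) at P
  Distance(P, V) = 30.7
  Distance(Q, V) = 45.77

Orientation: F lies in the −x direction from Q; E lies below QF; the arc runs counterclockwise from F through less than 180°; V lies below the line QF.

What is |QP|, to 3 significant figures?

43.2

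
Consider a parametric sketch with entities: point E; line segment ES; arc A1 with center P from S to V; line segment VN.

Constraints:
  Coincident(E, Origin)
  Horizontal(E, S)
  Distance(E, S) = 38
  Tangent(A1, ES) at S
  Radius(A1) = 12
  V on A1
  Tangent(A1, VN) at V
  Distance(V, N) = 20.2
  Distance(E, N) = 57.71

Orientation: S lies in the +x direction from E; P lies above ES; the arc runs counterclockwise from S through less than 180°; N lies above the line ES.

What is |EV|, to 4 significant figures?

51.74

E is at the origin; ES is horizontal with |ES| = 38.0 and S on the +x side, so S = (38.00, 0.000). The tangent condition forces PS to be normal to ES, so P = S + (0, 12) = (38.00, 12.00). Since PV ⟂ VN (tangency), |PN| = √(12.0² + 20.2²) = 23.50 regardless of where V sits on A1. So N lies on both circle(E, 57.71) and circle(P, 23.50); the above-ES intersection is N = (46.78, 33.79). V is the foot of the tangent from N: V = (49.86, 13.83).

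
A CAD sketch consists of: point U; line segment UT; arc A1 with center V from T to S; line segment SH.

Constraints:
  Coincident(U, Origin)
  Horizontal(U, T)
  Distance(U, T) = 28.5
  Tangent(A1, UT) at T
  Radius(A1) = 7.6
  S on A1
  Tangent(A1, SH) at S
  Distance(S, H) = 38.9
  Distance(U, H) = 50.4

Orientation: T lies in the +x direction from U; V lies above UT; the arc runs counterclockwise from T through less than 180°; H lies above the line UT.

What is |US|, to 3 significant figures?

37.0

U is at the origin; U and T share the same y with |UT| = 28.5 and T on the +x side, so T = (28.5, 0.00). A1 meets UT tangentially, so VT is at right angles to UT, so V = T + (0, 7.6) = (28.5, 7.60). Since VS ⟂ SH (tangency), |VH| = √(7.6² + 38.9²) = 39.6 regardless of where S sits on A1. So H lies on both circle(U, 50.4) and circle(V, 39.6); the above-UT intersection is H = (19.9, 46.3). S is the foot of the tangent from H: S = (35.5, 10.6).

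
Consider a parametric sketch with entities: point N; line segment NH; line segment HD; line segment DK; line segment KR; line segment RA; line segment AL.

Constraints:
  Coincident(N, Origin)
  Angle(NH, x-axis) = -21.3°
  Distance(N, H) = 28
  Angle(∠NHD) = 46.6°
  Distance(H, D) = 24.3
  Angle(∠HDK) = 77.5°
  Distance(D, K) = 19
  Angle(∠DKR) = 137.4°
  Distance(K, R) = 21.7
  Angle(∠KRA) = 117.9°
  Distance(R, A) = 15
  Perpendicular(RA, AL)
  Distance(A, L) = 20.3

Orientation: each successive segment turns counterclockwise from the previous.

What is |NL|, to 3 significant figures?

25.3

N is at the origin; NH runs at -21.3° with length 28.0, so H = (26.1, -10.2). ∠NHD = 46.6° gives HD at 112° from the x-axis; with |HD| = 24.3, D = (16.9, 12.3). ∠HDK = 77.5° gives DK at -145° from the x-axis; with |DK| = 19.0, K = (1.31, 1.55). ∠DKR = 137.4° gives KR at -103° from the x-axis; with |KR| = 21.7, R = (-3.50, -19.6). ∠KRA = 117.9° gives RA at -40.7° from the x-axis; with |RA| = 15.0, A = (7.87, -29.4). RA ⟂ AL, so AL runs at 49.3°; with |AL| = 20.3, L = (21.1, -14.0). Then |NL| = |L − N| = 25.3.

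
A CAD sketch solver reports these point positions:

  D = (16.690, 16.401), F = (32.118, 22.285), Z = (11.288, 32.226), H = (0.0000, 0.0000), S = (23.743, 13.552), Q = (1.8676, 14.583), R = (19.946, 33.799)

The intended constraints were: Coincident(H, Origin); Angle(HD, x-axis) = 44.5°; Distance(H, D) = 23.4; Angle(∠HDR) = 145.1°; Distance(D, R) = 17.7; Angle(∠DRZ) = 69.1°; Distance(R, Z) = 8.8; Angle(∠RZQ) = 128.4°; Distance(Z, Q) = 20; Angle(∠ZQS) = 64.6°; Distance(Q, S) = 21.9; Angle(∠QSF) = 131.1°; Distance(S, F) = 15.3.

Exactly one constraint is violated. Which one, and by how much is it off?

Distance(S, F) = 15.3 — off by 3.20.

H = (0.00, 0.00) ✓; HD at 44.50° ✓; |HD| = 23.40 ✓; ∠HDR = 145.1° ✓; |DR| = 17.70 ✓; ∠DRZ = 69.10° ✓; |RZ| = 8.800 ✓; ∠RZQ = 128.4° ✓; |ZQ| = 20.00 ✓; ∠ZQS = 64.60° ✓; |QS| = 21.90 ✓; ∠QSF = 131.1° ✓; |SF| = 12.10 ✗.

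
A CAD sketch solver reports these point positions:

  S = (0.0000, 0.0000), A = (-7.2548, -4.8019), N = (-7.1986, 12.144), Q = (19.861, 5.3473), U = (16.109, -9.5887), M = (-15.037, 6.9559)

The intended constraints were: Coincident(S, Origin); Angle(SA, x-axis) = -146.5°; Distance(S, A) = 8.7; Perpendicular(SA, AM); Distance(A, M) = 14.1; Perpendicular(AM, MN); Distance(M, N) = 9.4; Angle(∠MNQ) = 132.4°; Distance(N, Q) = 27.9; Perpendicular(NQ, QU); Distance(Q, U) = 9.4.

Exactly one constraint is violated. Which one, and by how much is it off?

Distance(Q, U) = 9.4 — off by 6.00.

S = (0.00, 0.00) ✓; SA at -146.5° ✓; |SA| = 8.700 ✓; ∠(SA, AM) = 90.00° ✓; |AM| = 14.10 ✓; ∠(AM, MN) = 90.00° ✓; |MN| = 9.400 ✓; ∠MNQ = 132.4° ✓; |NQ| = 27.90 ✓; ∠(NQ, QU) = 90.00° ✓; |QU| = 15.40 ✗.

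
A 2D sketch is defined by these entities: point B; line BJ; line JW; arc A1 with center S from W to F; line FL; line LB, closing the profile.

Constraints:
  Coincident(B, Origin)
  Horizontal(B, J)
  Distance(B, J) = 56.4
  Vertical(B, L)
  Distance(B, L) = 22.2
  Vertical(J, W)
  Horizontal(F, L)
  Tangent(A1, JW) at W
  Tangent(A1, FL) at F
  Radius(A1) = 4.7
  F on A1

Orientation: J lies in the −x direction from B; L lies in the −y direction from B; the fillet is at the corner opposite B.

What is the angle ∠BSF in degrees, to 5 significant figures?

108.70°

B is at the origin; BJ is horizontal with |BJ| = 56.4 and J on the −x side, so J = (-56.400, 0.0000). BL is vertical with |BL| = 22.2 and L on the −y side, so L = (0.0000, -22.200). The virtual corner opposite B is at (-56.400, -22.200). A1 meets JW tangentially, so SW is at right angles to JW and since A1 is tangent to FL there, SF ⟂ FL, with radius 4.7, so the center S sits 4.7 in from both sides at S = (-51.700, -17.500). That places the tangent points at W = (-56.400, -17.500) on JW and F = (-51.700, -22.200) on FL. Then cos ∠BSF = SB·SF / (|SB||SF|), giving 108.70°.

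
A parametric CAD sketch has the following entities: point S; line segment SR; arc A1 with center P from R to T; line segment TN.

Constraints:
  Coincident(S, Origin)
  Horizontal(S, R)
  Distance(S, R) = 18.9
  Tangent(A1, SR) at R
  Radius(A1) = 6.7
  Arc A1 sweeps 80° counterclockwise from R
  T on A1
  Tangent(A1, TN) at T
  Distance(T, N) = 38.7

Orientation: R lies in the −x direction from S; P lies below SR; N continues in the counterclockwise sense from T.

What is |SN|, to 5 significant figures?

54.252

S is at the origin; SR is horizontal with |SR| = 18.9 and R on the −x side, so R = (-18.900, 0.0000). Tangency of A1 to SR means the radius PR is perpendicular to SR, so P = R + (0, -6.7) = (-18.900, -6.7000). On A1, R sits at bearing 90° from P; an 80° counterclockwise sweep puts T at bearing 170°, so T = P + 6.7·(cos 170°, sin 170°) = (-25.498, -5.5366). A1 meets TN tangentially, so PT is at right angles to TN, so TN runs along (−sin 170°, cos 170°); with |TN| = 38.7, N = (-32.218, -43.649). Then |SN| = |N − S| = 54.252.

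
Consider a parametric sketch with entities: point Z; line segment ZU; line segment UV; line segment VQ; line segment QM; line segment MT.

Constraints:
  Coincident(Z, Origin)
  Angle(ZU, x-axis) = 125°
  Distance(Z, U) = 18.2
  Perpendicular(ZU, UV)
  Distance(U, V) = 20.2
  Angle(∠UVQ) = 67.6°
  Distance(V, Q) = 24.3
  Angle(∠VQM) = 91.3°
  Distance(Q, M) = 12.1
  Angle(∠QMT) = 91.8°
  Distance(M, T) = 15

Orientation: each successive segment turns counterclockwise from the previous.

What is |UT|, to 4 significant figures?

6.072

Z is at the origin; ZU runs at 125.0° with length 18.2, so U = (-10.44, 14.91). ZU ⟂ UV, so UV runs at -145.0°; with |UV| = 20.2, V = (-26.99, 3.322). ∠UVQ = 67.6° gives VQ at -32.60° from the x-axis; with |VQ| = 24.3, Q = (-6.514, -9.770). ∠VQM = 91.3° gives QM at 56.10° from the x-axis; with |QM| = 12.1, M = (0.2343, 0.2733). ∠QMT = 91.8° gives MT at 144.3° from the x-axis; with |MT| = 15.0, T = (-11.95, 9.026). Then |UT| = |T − U| = 6.072.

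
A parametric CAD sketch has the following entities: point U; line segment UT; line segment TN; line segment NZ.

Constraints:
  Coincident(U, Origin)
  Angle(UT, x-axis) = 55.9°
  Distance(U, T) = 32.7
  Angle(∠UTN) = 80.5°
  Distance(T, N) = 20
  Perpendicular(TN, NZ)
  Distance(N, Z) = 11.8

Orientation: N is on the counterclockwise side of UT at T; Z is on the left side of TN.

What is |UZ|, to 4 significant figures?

25.13

U is at the origin; UT runs at 55.9° with length 32.7, so T = 32.7·(cos 55.9°, sin 55.9°) = (18.33, 27.08). ∠UTN = 80.5°, so TN runs at 55.9° + (180° − 80.5°) = 155.4° from the x-axis; with |TN| = 20.0, N = T + 20.0·(cos 155.4°, sin 155.4°) = (0.1482, 35.40). TN is perpendicular to NZ; with |NZ| = 11.8 on the left of TN, Z = N + 11.8·(-0.4163, -0.9092) = (-4.764, 24.67). Then |UZ| = |Z − U| = 25.13.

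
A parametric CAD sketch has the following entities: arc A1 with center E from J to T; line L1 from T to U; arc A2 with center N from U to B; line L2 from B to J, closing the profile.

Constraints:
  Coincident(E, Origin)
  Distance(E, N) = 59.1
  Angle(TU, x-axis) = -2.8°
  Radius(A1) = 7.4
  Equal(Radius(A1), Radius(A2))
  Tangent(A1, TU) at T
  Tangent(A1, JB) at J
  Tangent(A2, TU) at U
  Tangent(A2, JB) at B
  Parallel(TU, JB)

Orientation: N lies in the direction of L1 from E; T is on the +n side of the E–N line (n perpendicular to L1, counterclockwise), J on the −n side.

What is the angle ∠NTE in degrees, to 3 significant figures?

82.9°

The slot axis is L1's direction at -2.8°, so u = (cos -2.8°, sin -2.8°) = (0.999, -0.0488) and n = (−sin -2.8°, cos -2.8°) = (0.0488, 0.999). E is at the origin and N lies 59.1 along u from E, so N = 59.1·u = (59.0, -2.89). Tangency of A1 to both parallel lines with radius 7.4 puts T and J at E ± 7.4·n: T = (0.361, 7.39), J = (-0.361, -7.39). Then cos ∠NTE = TN·TE / (|TN||TE|), giving 82.9°.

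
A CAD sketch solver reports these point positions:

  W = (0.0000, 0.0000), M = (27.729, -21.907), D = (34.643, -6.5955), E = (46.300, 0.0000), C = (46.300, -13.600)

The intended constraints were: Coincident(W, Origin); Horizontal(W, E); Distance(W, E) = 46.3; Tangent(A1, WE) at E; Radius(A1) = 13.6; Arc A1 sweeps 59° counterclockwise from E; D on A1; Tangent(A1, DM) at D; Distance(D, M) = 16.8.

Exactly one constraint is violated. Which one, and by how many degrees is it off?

Tangent(A1, DM) at D — off by 6.70°.

W = (0.00, 0.00) ✓; W.y = 0.00, E.y = 0.00 ✓; |WE| = 46.30 ✓; ∠(CE, EW) = 90.00° ✓; |CE| = 13.60 ✓; bearing(C→D) − bearing(C→E) = 59.00° ✓; |CD| = 13.60 ✓; ∠(CD, DM) = 83.30° ✗; |DM| = 16.80 ✓.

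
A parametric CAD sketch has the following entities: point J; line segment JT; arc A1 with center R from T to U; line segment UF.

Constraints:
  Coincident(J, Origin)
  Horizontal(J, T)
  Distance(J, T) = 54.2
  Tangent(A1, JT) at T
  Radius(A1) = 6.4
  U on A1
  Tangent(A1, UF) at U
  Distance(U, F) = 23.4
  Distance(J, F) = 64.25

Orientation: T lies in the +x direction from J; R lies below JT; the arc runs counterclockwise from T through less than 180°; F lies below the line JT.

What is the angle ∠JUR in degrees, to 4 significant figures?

149.0°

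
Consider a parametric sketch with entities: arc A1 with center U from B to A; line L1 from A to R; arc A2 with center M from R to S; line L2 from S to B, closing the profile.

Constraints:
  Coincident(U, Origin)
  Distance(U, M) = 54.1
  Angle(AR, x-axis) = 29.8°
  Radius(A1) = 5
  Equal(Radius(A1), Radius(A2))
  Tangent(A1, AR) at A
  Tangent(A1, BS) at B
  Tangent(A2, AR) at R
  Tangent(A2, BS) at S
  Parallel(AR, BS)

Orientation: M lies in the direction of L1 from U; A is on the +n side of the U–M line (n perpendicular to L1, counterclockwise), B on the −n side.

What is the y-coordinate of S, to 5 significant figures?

22.547

The slot axis is L1's direction at 29.8°, so u = (cos 29.8°, sin 29.8°) = (0.86777, 0.49697) and n = (−sin 29.8°, cos 29.8°) = (-0.49697, 0.86777). U is at the origin and M lies 54.1 along u from U, so M = 54.1·u = (46.946, 26.886). Tangency of A1 to both parallel lines with radius 5.0 puts A and B at U ± 5.0·n: A = (-2.4849, 4.3388), B = (2.4849, -4.3388). Equal radii place R and S the same way about M: R = M + 5.0·n = (44.461, 31.225), S = M − 5.0·n = (49.431, 22.547). So S.y = 22.547.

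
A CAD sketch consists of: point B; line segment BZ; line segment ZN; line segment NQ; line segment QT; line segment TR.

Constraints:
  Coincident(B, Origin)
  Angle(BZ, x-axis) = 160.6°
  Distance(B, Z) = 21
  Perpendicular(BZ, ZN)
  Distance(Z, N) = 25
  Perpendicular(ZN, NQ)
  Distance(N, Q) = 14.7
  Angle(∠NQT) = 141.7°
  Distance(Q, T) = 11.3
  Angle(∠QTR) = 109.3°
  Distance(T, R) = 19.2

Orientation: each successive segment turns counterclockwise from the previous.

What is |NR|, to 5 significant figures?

30.541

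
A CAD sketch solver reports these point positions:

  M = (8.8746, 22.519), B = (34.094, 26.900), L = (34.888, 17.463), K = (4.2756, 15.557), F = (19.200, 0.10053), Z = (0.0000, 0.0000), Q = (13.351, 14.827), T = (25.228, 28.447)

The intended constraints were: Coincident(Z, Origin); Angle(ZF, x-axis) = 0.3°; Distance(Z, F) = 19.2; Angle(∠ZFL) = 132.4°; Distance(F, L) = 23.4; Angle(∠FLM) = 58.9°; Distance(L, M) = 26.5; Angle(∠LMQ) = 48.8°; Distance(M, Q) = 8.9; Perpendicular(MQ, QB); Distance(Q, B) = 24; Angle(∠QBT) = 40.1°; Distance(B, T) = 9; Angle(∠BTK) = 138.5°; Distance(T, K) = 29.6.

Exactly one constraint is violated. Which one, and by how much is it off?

Distance(T, K) = 29.6 — off by 5.00.

Z = (0.00, 0.00) ✓; ZF at 0.3000° ✓; |ZF| = 19.20 ✓; ∠ZFL = 132.4° ✓; |FL| = 23.40 ✓; ∠FLM = 58.90° ✓; |LM| = 26.50 ✓; ∠LMQ = 48.80° ✓; |MQ| = 8.900 ✓; ∠(MQ, QB) = 90.00° ✓; |QB| = 24.00 ✓; ∠QBT = 40.10° ✓; |BT| = 9.000 ✓; ∠BTK = 138.5° ✓; |TK| = 24.60 ✗.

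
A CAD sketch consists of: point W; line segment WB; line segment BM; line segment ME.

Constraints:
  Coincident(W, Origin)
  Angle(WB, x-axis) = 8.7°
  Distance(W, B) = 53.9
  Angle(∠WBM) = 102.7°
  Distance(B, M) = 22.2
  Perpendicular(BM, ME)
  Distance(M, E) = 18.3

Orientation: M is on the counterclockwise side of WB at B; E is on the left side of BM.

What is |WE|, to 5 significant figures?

48.318

W is at the origin; WB runs at 8.7° with length 53.9, so B = 53.9·(cos 8.7°, sin 8.7°) = (53.280, 8.1530). ∠WBM = 102.7°, so BM runs at 8.7° + (180° − 102.7°) = 86.000° from the x-axis; with |BM| = 22.2, M = B + 22.2·(cos 86.000°, sin 86.000°) = (54.828, 30.299). The perpendicularity gives ME at right angles to BM; with |ME| = 18.3 on the left of BM, E = M + 18.3·(-0.99756, 0.069756) = (36.573, 31.575). Then |WE| = |E − W| = 48.318.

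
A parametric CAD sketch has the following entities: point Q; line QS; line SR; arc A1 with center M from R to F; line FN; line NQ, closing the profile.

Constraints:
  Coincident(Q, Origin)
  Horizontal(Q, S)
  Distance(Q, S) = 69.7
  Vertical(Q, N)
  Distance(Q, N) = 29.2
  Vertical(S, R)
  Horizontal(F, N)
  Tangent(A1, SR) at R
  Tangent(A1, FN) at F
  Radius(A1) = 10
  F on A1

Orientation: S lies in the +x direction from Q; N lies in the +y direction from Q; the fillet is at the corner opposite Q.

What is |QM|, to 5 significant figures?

62.711

Q is at the origin; QS is horizontal with |QS| = 69.7 and S on the +x side, so S = (69.700, 0.0000). QN is vertical with |QN| = 29.2 and N on the +y side, so N = (0.0000, 29.200). The virtual corner opposite Q is at (69.700, 29.200). A1 meets SR tangentially, so MR is at right angles to SR and tangency of A1 to FN means the radius MF is perpendicular to FN, with radius 10.0, so the center M sits 10.0 in from both sides at M = (59.700, 19.200). Then |QM| = |M − Q| = 62.711.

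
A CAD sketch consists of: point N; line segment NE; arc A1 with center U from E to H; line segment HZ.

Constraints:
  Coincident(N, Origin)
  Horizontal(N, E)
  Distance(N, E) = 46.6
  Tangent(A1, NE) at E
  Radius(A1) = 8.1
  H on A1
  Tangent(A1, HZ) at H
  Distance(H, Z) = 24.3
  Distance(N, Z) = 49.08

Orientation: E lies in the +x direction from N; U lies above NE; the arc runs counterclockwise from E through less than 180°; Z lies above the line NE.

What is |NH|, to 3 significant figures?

54.5

Checks: N.y = 0.00, E.y = 0.00 ✓; |UH| = 8.100 ✓; ∠(UH, HZ) = 90.00° ✓; |HZ| = 24.30 ✓; |NZ| = 49.08 ✓.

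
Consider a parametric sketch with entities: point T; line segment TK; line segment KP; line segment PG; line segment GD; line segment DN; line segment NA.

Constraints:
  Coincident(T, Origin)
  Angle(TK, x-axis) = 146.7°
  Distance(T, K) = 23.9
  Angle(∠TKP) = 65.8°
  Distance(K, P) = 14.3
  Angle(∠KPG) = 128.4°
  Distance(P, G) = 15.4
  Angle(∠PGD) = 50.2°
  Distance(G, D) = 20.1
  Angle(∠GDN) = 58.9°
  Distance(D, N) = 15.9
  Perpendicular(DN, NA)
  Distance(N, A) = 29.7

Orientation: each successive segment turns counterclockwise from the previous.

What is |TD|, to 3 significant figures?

11.9

T is at the origin; TK runs at 146.7° with length 23.9, so K = (-20.0, 13.1). ∠TKP = 65.8° gives KP at -99.1° from the x-axis; with |KP| = 14.3, P = (-22.2, -0.998). ∠KPG = 128.4° gives PG at -47.5° from the x-axis; with |PG| = 15.4, G = (-11.8, -12.4). ∠PGD = 50.2° gives GD at 82.3° from the x-axis; with |GD| = 20.1, D = (-9.14, 7.57). Then |TD| = |D − T| = 11.9.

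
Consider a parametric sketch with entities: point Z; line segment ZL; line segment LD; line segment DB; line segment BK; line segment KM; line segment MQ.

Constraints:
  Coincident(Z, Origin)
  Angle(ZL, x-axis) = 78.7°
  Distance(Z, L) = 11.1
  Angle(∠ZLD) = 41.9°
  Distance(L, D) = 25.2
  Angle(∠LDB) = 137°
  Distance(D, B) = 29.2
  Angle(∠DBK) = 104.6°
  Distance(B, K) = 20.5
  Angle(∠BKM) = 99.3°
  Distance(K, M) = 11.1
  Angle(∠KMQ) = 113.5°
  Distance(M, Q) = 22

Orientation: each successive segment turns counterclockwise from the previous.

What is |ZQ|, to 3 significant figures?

17.1

∠BKM = 99.3° gives KM at 55.9° from the x-axis; with |KM| = 11.1, M = (1.66, -32.4). ∠KMQ = 113.5° gives MQ at 122° from the x-axis; with |MQ| = 22.0, Q = (-10.1, -13.8). Then |ZQ| = |Q − Z| = 17.1.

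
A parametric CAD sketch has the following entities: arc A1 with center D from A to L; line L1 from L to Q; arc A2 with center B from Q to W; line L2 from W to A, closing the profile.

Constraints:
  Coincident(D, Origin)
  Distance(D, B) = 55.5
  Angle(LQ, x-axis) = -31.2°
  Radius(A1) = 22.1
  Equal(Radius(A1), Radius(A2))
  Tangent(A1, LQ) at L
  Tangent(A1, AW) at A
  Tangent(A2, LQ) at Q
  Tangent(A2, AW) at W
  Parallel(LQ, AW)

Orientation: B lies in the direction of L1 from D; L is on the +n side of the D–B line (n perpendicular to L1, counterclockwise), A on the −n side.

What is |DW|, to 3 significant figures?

59.7

Tangency of A1 to both parallel lines with radius 22.1 puts L and A at D ± 22.1·n: L = (11.4, 18.9), A = (-11.4, -18.9). Equal radii place Q and W the same way about B: Q = B + 22.1·n = (58.9, -9.85), W = B − 22.1·n = (36.0, -47.7). Then |DW| = |W − D| = 59.7.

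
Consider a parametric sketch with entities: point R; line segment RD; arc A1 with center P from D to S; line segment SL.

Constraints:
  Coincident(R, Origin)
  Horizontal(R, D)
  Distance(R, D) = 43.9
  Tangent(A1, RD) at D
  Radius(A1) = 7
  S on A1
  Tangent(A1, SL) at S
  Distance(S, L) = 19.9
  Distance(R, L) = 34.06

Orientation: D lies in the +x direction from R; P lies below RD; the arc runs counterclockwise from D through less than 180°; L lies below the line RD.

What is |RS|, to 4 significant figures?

38.10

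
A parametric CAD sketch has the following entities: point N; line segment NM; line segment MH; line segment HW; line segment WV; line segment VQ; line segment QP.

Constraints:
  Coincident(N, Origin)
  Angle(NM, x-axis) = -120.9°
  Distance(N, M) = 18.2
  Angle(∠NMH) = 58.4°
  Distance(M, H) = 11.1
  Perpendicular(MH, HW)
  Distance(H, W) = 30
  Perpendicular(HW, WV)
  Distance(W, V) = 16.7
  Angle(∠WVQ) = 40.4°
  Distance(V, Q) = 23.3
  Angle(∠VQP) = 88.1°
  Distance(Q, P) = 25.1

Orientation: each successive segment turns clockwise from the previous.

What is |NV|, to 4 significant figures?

20.96

N is at the origin; NM runs at -120.9° with length 18.2, so M = (-9.346, -15.62). ∠NMH = 58.4° gives MH at 117.5° from the x-axis; with |MH| = 11.1, H = (-14.47, -5.771). MH is perpendicular to HW, so HW runs at 27.50°; with |HW| = 30.0, W = (12.14, 8.081). The perpendicularity gives WV at right angles to HW, so WV runs at -62.50°; with |WV| = 16.7, V = (19.85, -6.732). Then |NV| = |V − N| = 20.96.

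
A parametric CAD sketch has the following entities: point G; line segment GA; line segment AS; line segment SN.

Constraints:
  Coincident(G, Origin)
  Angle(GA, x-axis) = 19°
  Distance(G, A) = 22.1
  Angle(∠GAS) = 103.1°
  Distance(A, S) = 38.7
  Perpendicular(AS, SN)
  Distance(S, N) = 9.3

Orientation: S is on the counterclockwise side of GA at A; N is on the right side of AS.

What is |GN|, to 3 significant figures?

53.5

G is at the origin; GA runs at 19.0° with length 22.1, so A = 22.1·(cos 19.0°, sin 19.0°) = (20.9, 7.20). ∠GAS = 103.1°, so AS runs at 19.0° + (180° − 103.1°) = 95.9° from the x-axis; with |AS| = 38.7, S = A + 38.7·(cos 95.9°, sin 95.9°) = (16.9, 45.7). AS is perpendicular to SN; with |SN| = 9.3 on the right of AS, N = S + 9.3·(0.995, 0.103) = (26.2, 46.6). Then |GN| = |N − G| = 53.5.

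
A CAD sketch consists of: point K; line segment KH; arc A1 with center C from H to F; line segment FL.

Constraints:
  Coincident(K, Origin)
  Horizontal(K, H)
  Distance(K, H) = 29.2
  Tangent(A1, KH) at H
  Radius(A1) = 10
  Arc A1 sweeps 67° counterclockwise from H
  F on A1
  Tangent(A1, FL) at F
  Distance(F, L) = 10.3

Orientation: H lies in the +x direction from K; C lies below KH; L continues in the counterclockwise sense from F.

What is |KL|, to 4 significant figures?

22.31

K is at the origin; KH is horizontal with |KH| = 29.2 and H on the +x side, so H = (29.20, 0.000). Since A1 is tangent to KH there, CH ⟂ KH, so C = H + (0, -10) = (29.20, -10.00). On A1, H sits at bearing 90° from C; a 67° counterclockwise sweep puts F at bearing 157°, so F = C + 10.0·(cos 157°, sin 157°) = (19.99, -6.093). A1 meets FL tangentially, so CF is at right angles to FL, so FL runs along (−sin 157°, cos 157°); with |FL| = 10.3, L = (15.97, -15.57). Then |KL| = |L − K| = 22.31.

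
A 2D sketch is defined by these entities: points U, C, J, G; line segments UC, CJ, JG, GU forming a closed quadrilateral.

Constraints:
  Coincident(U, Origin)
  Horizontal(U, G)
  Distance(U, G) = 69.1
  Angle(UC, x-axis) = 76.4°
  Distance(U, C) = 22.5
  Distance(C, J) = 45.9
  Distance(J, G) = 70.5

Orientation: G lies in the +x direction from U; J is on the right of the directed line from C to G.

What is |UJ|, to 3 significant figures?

24.1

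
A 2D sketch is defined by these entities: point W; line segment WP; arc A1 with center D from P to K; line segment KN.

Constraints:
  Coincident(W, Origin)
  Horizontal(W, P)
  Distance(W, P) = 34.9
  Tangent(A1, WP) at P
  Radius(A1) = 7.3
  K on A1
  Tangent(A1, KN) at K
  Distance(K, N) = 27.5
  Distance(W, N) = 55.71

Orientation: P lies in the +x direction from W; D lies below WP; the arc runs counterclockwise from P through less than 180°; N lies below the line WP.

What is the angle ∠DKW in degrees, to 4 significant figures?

125.2°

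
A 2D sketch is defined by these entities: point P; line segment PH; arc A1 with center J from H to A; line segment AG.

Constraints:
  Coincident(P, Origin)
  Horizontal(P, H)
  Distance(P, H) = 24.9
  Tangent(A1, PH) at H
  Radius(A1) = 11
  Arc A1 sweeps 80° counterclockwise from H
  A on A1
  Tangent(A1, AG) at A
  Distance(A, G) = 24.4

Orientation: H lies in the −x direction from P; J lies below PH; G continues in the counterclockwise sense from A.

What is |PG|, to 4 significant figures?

51.91

P is at the origin; P and H share the same y with |PH| = 24.9 and H on the −x side, so H = (-24.90, 0.000). Since A1 is tangent to PH there, JH ⟂ PH, so J = H + (0, -11) = (-24.90, -11.00). On A1, H sits at bearing 90° from J; an 80° counterclockwise sweep puts A at bearing 170°, so A = J + 11.0·(cos 170°, sin 170°) = (-35.73, -9.090). Since A1 is tangent to AG there, JA ⟂ AG, so AG runs along (−sin 170°, cos 170°); with |AG| = 24.4, G = (-39.97, -33.12). Then |PG| = |G − P| = 51.91.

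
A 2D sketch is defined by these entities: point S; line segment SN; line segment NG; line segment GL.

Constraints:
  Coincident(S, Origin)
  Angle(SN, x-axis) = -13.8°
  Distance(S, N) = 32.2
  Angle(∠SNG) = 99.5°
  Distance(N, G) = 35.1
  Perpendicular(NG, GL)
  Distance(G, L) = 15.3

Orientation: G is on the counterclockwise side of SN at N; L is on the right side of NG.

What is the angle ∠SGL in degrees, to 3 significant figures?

128°

S is at the origin; SN runs at -13.8° with length 32.2, so N = 32.2·(cos -13.8°, sin -13.8°) = (31.3, -7.68). ∠SNG = 99.5°, so NG runs at -13.8° + (180° − 99.5°) = 66.7° from the x-axis; with |NG| = 35.1, G = N + 35.1·(cos 66.7°, sin 66.7°) = (45.2, 24.6). NG ⟂ GL; with |GL| = 15.3 on the right of NG, L = G + 15.3·(0.918, -0.396) = (59.2, 18.5). Then cos ∠SGL = GS·GL / (|GS||GL|), giving 128°.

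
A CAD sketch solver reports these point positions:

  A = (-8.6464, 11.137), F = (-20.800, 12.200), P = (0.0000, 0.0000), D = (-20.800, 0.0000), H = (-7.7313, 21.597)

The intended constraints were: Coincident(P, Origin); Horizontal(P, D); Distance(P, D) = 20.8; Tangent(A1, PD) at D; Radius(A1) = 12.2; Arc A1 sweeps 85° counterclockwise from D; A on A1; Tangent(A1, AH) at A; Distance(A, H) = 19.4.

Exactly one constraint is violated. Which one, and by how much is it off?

Distance(A, H) = 19.4 — off by 8.90.

P = (0.00, 0.00) ✓; P.y = 0.00, D.y = 0.00 ✓; |PD| = 20.80 ✓; ∠(FD, DP) = 90.00° ✓; |FD| = 12.20 ✓; bearing(F→A) − bearing(F→D) = 85.00° ✓; |FA| = 12.20 ✓; ∠(FA, AH) = 90.00° ✓; |AH| = 10.50 ✗.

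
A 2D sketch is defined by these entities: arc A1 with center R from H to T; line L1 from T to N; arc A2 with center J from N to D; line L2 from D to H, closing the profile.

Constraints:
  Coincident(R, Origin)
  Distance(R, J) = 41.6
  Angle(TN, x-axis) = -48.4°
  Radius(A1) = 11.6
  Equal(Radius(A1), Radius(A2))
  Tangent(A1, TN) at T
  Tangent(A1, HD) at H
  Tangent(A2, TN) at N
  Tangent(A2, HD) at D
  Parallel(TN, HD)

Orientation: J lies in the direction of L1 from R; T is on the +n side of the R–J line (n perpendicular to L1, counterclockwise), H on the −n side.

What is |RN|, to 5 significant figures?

43.187

The slot axis is L1's direction at -48.4°, so u = (cos -48.4°, sin -48.4°) = (0.66393, -0.74780) and n = (−sin -48.4°, cos -48.4°) = (0.74780, 0.66393). R is at the origin and J lies 41.6 along u from R, so J = 41.6·u = (27.619, -31.108). Tangency of A1 to both parallel lines with radius 11.6 puts T and H at R ± 11.6·n: T = (8.6745, 7.7015), H = (-8.6745, -7.7015). Equal radii place N and D the same way about J: N = J + 11.6·n = (36.294, -23.407), D = J − 11.6·n = (18.945, -38.810). Then |RN| = |N − R| = 43.187.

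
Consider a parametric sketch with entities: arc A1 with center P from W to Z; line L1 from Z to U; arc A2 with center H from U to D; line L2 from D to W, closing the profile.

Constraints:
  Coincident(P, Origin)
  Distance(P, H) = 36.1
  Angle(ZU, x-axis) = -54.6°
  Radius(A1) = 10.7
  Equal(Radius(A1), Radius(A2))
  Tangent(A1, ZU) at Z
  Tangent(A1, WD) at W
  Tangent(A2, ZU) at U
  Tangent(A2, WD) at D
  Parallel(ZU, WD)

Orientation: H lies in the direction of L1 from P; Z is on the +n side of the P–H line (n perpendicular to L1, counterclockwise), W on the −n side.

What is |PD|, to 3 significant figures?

37.7

Tangency of A1 to both parallel lines with radius 10.7 puts Z and W at P ± 10.7·n: Z = (8.72, 6.20), W = (-8.72, -6.20). Equal radii place U and D the same way about H: U = H + 10.7·n = (29.6, -23.2), D = H − 10.7·n = (12.2, -35.6). Then |PD| = |D − P| = 37.7.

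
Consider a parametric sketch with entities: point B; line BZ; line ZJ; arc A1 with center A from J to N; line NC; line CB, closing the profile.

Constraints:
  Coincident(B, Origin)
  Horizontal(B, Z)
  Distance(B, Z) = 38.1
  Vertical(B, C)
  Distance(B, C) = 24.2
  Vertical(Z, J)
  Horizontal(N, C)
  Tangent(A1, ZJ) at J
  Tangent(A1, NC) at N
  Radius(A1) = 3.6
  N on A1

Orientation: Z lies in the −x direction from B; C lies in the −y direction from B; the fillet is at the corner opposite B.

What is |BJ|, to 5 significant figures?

43.312

B is at the origin; BZ is horizontal with |BZ| = 38.1 and Z on the −x side, so Z = (-38.100, 0.0000). B and C share the same x with |BC| = 24.2 and C on the −y side, so C = (0.0000, -24.200). The virtual corner opposite B is at (-38.100, -24.200). Since A1 is tangent to ZJ there, AJ ⟂ ZJ and tangency of A1 to NC means the radius AN is perpendicular to NC, with radius 3.6, so the center A sits 3.6 in from both sides at A = (-34.500, -20.600). That places the tangent points at J = (-38.100, -20.600) on ZJ and N = (-34.500, -24.200) on NC. Then |BJ| = |J − B| = 43.312.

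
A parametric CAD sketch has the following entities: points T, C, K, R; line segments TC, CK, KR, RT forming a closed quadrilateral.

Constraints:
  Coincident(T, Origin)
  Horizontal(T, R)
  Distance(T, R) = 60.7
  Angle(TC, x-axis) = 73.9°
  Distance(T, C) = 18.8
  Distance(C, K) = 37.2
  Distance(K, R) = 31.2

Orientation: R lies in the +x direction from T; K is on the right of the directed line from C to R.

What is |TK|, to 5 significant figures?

32.076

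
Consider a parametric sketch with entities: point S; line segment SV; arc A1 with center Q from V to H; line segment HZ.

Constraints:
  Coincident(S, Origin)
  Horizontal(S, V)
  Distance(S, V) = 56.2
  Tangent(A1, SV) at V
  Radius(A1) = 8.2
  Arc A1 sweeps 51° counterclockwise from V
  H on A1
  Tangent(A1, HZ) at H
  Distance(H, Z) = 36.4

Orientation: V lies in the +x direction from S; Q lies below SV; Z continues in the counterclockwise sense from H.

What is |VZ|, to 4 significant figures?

42.88

S is at the origin; S and V share the same y with |SV| = 56.2 and V on the +x side, so V = (56.20, 0.000). Tangency of A1 to SV means the radius QV is perpendicular to SV, so Q = V + (0, -8.2) = (56.20, -8.200). On A1, V sits at bearing 90° from Q; a 51° counterclockwise sweep puts H at bearing 141°, so H = Q + 8.2·(cos 141°, sin 141°) = (49.83, -3.040). The tangent condition forces QH to be normal to HZ, so HZ runs along (−sin 141°, cos 141°); with |HZ| = 36.4, Z = (26.92, -31.33). Then |VZ| = |Z − V| = 42.88.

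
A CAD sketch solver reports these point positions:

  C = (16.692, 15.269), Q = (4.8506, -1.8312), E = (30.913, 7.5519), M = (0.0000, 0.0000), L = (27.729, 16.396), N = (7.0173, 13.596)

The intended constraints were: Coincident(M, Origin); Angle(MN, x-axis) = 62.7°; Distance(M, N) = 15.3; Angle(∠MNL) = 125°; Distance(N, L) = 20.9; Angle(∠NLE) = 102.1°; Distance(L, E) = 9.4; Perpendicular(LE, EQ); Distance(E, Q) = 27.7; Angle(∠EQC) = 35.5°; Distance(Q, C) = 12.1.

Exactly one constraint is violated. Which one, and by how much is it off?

Distance(Q, C) = 12.1 — off by 8.70.

M = (0.00, 0.00) ✓; MN at 62.70° ✓; |MN| = 15.30 ✓; ∠MNL = 125.0° ✓; |NL| = 20.90 ✓; ∠NLE = 102.1° ✓; |LE| = 9.400 ✓; ∠(LE, EQ) = 90.00° ✓; |EQ| = 27.70 ✓; ∠EQC = 35.50° ✓; |QC| = 20.80 ✗.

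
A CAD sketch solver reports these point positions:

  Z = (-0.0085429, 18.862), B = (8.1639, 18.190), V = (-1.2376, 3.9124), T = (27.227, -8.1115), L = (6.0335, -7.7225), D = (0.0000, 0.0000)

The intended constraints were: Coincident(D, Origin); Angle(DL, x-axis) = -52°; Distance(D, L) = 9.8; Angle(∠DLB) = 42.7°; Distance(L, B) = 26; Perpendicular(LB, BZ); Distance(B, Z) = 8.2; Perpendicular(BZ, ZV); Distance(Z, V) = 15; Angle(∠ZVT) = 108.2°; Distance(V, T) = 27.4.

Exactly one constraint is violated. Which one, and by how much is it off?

Distance(V, T) = 27.4 — off by 3.50.

D = (0.00, 0.00) ✓; DL at -52.00° ✓; |DL| = 9.800 ✓; ∠DLB = 42.70° ✓; |LB| = 26.00 ✓; ∠(LB, BZ) = 90.00° ✓; |BZ| = 8.200 ✓; ∠(BZ, ZV) = 90.00° ✓; |ZV| = 15.00 ✓; ∠ZVT = 108.2° ✓; |VT| = 30.90 ✗.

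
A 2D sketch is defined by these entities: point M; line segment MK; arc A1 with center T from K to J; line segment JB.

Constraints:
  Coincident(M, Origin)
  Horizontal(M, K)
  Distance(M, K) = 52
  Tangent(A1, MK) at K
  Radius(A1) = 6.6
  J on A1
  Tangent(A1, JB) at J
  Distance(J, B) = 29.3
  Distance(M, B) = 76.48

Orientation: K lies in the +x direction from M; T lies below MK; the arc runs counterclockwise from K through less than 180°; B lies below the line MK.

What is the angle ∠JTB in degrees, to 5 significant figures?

77.306°

Checks: |TJ| = 6.600 ✓; ∠(TJ, JB) = 90.00° ✓; |JB| = 29.30 ✓; |MB| = 76.48 ✓.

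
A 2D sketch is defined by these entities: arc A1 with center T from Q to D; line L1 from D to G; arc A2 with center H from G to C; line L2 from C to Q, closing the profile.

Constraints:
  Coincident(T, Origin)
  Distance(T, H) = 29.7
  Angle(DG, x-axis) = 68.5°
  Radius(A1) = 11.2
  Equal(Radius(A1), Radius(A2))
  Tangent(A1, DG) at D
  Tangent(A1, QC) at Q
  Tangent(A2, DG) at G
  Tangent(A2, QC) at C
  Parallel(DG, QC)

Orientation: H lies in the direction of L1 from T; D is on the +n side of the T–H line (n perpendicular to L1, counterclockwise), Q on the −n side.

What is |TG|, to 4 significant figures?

31.74

Tangency of A1 to both parallel lines with radius 11.2 puts D and Q at T ± 11.2·n: D = (-10.42, 4.105), Q = (10.42, -4.105). Equal radii place G and C the same way about H: G = H + 11.2·n = (0.4644, 31.74), C = H − 11.2·n = (21.31, 23.53). Then |TG| = |G − T| = 31.74.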